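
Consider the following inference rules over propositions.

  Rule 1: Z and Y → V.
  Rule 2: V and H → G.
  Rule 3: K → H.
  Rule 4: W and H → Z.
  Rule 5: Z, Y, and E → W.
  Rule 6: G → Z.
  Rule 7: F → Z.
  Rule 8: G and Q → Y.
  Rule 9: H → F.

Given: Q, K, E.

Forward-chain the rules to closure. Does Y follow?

No

Y would need G and Q (Rule 8), but G is never established.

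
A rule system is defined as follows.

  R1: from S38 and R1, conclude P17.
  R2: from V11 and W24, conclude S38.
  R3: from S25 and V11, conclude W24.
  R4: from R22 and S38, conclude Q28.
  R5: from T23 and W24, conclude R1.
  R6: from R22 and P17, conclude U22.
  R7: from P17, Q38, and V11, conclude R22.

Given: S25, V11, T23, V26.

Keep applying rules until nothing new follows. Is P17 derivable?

Yes

S25 and V11 hold, so W24 follows (R3).
V11 and W24 hold, so S38 follows (R2).
T23 and W24 hold, so R1 follows (R5).
From S38 and R1, R1 gives P17.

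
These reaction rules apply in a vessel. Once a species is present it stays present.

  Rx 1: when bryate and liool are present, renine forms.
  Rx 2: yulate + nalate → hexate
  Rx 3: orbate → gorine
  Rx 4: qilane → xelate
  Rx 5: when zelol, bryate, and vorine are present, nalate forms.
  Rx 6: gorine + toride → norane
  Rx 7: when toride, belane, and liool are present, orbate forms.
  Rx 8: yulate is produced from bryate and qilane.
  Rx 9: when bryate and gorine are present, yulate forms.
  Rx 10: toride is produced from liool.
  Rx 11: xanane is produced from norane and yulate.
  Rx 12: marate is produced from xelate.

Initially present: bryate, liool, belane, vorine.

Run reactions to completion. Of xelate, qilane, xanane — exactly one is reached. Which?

liool present → toride forms (Rx 10).
toride, belane, and liool present → orbate forms (Rx 7).
orbate present → gorine forms (Rx 3).
bryate and gorine present → yulate forms (Rx 9).
gorine and toride present → norane forms (Rx 6).
norane and yulate present → xanane forms (Rx 11).
No rule produces qilane, and it is not given. xelate would need qilane (Rx 4), but qilane never forms.

xanane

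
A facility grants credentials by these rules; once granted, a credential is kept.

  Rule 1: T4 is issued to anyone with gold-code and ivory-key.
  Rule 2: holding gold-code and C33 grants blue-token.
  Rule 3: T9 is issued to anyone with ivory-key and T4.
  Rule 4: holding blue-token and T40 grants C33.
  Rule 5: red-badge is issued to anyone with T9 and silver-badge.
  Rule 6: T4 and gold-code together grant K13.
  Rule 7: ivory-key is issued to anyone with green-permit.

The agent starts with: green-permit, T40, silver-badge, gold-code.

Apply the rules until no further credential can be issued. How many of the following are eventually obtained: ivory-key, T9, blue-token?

Holding green-permit grants ivory-key (Rule 7).
Holding gold-code and ivory-key grants T4 (Rule 1).
Holding ivory-key and T4 grants T9 (Rule 3).
ivory-key: reached.
T9: reached.
blue-token would need gold-code and C33 (Rule 2), but C33 is never granted.
Reached: ivory-key and T9 — 2 of the 3.

2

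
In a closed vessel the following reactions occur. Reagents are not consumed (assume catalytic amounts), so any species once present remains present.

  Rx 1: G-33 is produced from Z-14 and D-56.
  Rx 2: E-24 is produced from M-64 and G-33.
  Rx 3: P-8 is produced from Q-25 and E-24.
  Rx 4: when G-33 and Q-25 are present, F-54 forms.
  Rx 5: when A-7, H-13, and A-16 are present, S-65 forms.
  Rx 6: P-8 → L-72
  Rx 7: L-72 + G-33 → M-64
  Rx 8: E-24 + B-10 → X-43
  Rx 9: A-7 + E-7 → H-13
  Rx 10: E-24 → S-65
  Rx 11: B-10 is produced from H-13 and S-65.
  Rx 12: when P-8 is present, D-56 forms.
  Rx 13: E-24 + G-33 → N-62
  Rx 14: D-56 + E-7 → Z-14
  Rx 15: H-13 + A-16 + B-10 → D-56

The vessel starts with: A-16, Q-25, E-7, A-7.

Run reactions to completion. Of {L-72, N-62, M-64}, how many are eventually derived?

0

L-72 would need P-8 (Rx 6), but P-8 never forms.
N-62 would need E-24 and G-33 (Rx 13), but E-24 never forms.
M-64 would need L-72 and G-33 (Rx 7), but L-72 never forms.
None of the 3 are reached.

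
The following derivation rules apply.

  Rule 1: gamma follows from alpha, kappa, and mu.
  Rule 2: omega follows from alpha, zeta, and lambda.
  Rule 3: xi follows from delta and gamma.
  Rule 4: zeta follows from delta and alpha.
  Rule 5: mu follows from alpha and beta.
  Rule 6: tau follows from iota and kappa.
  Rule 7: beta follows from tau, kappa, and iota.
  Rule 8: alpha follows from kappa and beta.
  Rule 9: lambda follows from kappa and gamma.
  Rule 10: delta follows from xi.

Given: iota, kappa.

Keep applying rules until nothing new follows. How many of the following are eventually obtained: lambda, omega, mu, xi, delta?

2

iota and kappa hold, so tau follows (Rule 6).
tau, kappa, and iota hold, so beta follows (Rule 7).
kappa and beta hold, so alpha follows (Rule 8).
alpha and beta hold, so mu follows (Rule 5).
From alpha, kappa, and mu, Rule 1 gives gamma.
kappa and gamma hold, so lambda follows (Rule 9).
lambda: reached.
omega would need alpha, zeta, and lambda (Rule 2), but zeta is never established.
mu: reached.
xi would need delta and gamma (Rule 3), but delta is never established.
delta would need xi (Rule 10), but xi is never established.
Reached: lambda and mu — 2 of the 5.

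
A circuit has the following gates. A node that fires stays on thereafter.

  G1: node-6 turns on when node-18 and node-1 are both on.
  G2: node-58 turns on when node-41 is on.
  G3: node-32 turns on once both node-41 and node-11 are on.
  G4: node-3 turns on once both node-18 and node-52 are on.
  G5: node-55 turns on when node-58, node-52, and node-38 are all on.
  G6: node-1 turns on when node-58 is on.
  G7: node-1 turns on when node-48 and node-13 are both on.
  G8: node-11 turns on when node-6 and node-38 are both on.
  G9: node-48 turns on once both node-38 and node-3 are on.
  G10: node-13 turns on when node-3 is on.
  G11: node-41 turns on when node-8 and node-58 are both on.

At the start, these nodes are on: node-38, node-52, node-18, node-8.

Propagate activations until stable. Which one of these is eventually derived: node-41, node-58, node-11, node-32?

node-11

node-18 and node-52 are on, so node-3 turns on (G4).
G10: node-3 on → node-13 on.
G9: node-38 and node-3 on → node-48 on.
G7: node-48 and node-13 on → node-1 on.
node-18 and node-1 are on, so node-6 turns on (G1).
G8: node-6 and node-38 on → node-11 on.
node-58 would need node-41 (G2), but node-41 never turns on. node-41 would need node-8 and node-58 (G11), but node-58 never turns on. node-32 would need node-41 and node-11 (G3), but node-41 never turns on.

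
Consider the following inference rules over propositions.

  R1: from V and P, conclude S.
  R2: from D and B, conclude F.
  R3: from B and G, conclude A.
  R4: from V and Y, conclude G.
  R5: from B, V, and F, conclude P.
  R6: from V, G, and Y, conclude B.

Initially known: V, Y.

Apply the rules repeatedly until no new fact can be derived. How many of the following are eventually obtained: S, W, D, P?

0

S would need V and P (R1), but P is never established.
No rule produces W, and it is not given.
No rule produces D, and it is not given.
P would need B, V, and F (R5), but F is never established.
None of the 4 are reached.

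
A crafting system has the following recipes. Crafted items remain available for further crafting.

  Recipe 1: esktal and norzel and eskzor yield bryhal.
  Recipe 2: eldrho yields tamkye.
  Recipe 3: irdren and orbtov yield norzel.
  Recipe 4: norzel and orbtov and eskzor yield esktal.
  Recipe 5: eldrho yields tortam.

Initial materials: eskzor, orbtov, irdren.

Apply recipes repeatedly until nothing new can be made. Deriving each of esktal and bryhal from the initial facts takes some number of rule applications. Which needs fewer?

esktal: Using Recipe 3, irdren and orbtov make norzel. Using Recipe 4, norzel, orbtov, and eskzor make esktal. [2 rule applications]
bryhal: irdren and orbtov → norzel (Recipe 3). Using Recipe 4, norzel, orbtov, and eskzor make esktal. esktal and norzel and eskzor → bryhal (Recipe 1). [3 rule applications]
esktal needs fewer.

esktal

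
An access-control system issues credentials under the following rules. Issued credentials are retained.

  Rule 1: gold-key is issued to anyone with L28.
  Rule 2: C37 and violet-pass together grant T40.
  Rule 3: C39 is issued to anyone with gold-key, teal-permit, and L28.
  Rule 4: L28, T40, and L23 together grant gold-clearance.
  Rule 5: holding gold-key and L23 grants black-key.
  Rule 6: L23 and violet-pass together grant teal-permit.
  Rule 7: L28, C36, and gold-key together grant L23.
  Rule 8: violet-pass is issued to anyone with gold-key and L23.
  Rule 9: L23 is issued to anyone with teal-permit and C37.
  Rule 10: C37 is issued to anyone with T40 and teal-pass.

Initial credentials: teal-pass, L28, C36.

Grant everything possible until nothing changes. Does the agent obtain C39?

Holding L28 grants gold-key (Rule 1).
Holding L28, C36, and gold-key grants L23 (Rule 7).
Holding gold-key and L23 grants violet-pass (Rule 8).
Holding L23 and violet-pass grants teal-permit (Rule 6).
Holding gold-key, teal-permit, and L28 grants C39 (Rule 3).

Yes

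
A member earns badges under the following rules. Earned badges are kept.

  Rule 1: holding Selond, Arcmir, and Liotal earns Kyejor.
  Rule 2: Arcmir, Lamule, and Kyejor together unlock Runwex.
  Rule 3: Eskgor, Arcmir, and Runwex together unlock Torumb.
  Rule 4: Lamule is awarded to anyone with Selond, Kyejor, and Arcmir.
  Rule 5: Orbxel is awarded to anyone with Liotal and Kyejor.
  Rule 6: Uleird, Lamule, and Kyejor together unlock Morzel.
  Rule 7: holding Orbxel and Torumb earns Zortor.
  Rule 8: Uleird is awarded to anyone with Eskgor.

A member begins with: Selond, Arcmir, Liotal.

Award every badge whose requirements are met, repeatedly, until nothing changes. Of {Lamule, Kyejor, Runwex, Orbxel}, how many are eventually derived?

With Selond, Arcmir, and Liotal, Kyejor is earned (Rule 1).
With Selond, Kyejor, and Arcmir, Lamule is earned (Rule 4).
With Liotal and Kyejor, Orbxel is earned (Rule 5).
With Arcmir, Lamule, and Kyejor, Runwex is earned (Rule 2).
Lamule: reached.
Kyejor: reached.
Runwex: reached.
Orbxel: reached.
All 4 are reached.

4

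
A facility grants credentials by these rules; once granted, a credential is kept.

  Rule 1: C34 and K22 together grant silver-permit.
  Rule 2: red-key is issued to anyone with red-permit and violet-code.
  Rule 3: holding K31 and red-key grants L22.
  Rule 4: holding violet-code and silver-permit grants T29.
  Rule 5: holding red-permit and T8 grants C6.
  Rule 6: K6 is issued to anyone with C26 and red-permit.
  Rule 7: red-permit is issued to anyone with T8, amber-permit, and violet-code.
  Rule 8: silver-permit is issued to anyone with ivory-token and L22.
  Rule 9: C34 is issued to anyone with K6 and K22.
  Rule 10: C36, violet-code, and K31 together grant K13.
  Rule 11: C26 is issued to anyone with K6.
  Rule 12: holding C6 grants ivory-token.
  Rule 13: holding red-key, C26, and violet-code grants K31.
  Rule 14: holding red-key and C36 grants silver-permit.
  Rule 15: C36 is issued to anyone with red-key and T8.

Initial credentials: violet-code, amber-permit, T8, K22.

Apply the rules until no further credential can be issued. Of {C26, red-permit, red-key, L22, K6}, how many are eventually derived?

2

Holding T8, amber-permit, and violet-code grants red-permit (Rule 7).
Holding red-permit and violet-code grants red-key (Rule 2).
C26 would need K6 (Rule 11), but K6 is never granted.
red-permit: reached.
red-key: reached.
L22 would need K31 and red-key (Rule 3), but K31 is never granted.
K6 would need C26 and red-permit (Rule 6), but C26 is never granted.
Reached: red-permit and red-key — 2 of the 5.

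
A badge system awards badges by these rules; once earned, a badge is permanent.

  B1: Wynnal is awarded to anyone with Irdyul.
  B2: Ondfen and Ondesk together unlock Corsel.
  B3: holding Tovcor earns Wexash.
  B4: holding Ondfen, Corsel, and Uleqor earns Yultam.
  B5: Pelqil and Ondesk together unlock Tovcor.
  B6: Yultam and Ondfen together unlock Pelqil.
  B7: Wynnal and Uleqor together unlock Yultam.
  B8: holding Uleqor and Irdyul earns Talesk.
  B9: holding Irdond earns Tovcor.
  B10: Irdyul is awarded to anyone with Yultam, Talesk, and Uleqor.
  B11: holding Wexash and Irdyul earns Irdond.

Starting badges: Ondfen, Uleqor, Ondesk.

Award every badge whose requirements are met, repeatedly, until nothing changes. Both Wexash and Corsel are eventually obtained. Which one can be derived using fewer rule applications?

Corsel: With Ondfen and Ondesk, Corsel is earned (B2). [1 rule application]
Wexash: With Ondfen and Ondesk, Corsel is earned (B2). With Ondfen, Corsel, and Uleqor, Yultam is earned (B4). With Yultam and Ondfen, Pelqil is earned (B6). With Pelqil and Ondesk, Tovcor is earned (B5). With Tovcor, Wexash is earned (B3). [5 rule applications]
Corsel needs fewer.

Corsel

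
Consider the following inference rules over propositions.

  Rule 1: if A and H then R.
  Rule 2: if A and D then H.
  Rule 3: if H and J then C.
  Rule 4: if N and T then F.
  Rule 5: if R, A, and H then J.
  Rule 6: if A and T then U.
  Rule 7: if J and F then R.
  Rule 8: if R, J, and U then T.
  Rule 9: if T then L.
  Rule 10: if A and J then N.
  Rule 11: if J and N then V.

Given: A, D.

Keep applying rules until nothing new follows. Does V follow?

Yes

From A and D, Rule 2 gives H.
A and H hold, so R follows (Rule 1).
From R, A, and H, Rule 5 gives J.
A and J hold, so N follows (Rule 10).
J and N hold, so V follows (Rule 11).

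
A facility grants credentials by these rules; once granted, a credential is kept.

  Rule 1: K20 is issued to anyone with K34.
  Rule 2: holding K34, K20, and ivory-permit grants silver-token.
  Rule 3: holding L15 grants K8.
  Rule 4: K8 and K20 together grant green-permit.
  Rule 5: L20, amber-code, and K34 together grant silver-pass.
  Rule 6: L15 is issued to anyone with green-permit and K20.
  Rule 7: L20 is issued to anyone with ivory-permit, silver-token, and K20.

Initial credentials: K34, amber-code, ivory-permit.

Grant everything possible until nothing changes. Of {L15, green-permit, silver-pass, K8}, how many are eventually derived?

Holding K34 grants K20 (Rule 1).
Holding K34, K20, and ivory-permit grants silver-token (Rule 2).
Holding ivory-permit, silver-token, and K20 grants L20 (Rule 7).
Holding L20, amber-code, and K34 grants silver-pass (Rule 5).
L15 would need green-permit and K20 (Rule 6), but green-permit is never granted.
green-permit would need K8 and K20 (Rule 4), but K8 is never granted.
silver-pass: reached.
K8 would need L15 (Rule 3), but L15 is never granted.
Reached: silver-pass — 1 of the 4.

1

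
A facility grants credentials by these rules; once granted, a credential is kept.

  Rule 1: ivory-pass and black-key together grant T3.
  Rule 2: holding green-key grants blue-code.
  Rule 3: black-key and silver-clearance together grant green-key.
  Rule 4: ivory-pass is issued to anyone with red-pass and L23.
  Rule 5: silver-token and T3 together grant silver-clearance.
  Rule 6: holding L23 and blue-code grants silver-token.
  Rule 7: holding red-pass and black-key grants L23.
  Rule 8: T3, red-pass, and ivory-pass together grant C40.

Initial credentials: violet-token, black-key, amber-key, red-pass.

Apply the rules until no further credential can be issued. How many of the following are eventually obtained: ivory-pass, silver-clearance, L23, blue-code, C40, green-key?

3

Holding red-pass and black-key grants L23 (Rule 7).
Holding red-pass and L23 grants ivory-pass (Rule 4).
Holding ivory-pass and black-key grants T3 (Rule 1).
Holding T3, red-pass, and ivory-pass grants C40 (Rule 8).
ivory-pass: reached.
silver-clearance would need silver-token and T3 (Rule 5), but silver-token is never granted.
L23: reached.
blue-code would need green-key (Rule 2), but green-key is never granted.
C40: reached.
green-key would need black-key and silver-clearance (Rule 3), but silver-clearance is never granted.
Reached: ivory-pass, L23, and C40 — 3 of the 6.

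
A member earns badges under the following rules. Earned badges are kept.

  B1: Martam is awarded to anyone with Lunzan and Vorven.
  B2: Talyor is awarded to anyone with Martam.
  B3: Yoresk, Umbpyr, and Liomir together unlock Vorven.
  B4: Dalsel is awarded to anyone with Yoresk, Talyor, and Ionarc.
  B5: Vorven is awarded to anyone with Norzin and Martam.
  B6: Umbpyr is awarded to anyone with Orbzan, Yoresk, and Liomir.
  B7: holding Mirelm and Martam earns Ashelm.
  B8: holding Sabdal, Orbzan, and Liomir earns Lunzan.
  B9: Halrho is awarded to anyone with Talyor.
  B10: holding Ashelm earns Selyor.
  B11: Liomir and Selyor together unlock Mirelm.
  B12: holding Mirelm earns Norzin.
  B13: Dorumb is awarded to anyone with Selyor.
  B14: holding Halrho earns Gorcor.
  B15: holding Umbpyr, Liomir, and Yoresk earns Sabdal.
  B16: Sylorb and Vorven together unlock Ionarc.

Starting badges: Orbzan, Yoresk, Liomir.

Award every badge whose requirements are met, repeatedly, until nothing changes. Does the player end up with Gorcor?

With Orbzan, Yoresk, and Liomir, Umbpyr is earned (B6).
With Umbpyr, Liomir, and Yoresk, Sabdal is earned (B15).
With Yoresk, Umbpyr, and Liomir, Vorven is earned (B3).
With Sabdal, Orbzan, and Liomir, Lunzan is earned (B8).
With Lunzan and Vorven, Martam is earned (B1).
With Martam, Talyor is earned (B2).
With Talyor, Halrho is earned (B9).
With Halrho, Gorcor is earned (B14).

Yes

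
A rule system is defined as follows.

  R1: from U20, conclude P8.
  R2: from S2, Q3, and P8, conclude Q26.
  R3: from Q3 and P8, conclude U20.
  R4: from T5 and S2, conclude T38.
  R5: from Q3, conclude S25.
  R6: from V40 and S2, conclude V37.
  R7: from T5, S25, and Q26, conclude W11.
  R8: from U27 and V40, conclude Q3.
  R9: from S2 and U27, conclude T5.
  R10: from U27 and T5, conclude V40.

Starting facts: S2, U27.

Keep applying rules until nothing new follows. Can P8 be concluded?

No

P8 would need U20 (R1), but U20 is never established.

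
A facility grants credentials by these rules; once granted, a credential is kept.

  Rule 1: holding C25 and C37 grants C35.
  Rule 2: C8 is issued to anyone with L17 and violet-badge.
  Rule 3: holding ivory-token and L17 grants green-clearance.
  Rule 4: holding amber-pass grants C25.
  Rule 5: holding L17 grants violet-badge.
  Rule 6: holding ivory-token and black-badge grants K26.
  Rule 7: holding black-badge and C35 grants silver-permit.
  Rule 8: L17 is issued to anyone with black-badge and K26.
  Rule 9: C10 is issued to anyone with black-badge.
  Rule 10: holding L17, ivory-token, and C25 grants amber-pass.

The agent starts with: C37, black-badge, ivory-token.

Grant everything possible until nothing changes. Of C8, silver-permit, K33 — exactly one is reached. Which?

C8

Holding ivory-token and black-badge grants K26 (Rule 6).
Holding black-badge and K26 grants L17 (Rule 8).
Holding L17 grants violet-badge (Rule 5).
Holding L17 and violet-badge grants C8 (Rule 2).
silver-permit would need black-badge and C35 (Rule 7), but C35 is never granted. No rule produces K33, and it is not given.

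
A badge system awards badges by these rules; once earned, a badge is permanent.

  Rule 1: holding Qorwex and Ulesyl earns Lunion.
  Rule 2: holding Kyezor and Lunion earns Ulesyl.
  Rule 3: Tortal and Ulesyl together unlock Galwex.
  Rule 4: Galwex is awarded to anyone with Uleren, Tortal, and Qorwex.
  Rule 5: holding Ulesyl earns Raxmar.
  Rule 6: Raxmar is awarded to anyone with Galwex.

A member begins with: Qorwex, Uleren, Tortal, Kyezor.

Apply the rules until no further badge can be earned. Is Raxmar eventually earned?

With Uleren, Tortal, and Qorwex, Galwex is earned (Rule 4).
With Galwex, Raxmar is earned (Rule 6).

Yes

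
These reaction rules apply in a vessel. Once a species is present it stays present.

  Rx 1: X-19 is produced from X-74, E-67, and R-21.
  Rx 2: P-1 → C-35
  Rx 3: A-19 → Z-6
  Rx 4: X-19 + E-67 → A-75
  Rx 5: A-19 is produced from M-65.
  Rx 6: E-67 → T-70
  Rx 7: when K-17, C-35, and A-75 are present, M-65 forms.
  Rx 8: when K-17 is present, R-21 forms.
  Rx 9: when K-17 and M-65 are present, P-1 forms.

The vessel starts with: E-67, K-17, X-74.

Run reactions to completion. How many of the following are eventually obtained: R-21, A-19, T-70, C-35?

2

K-17 present → R-21 forms (Rx 8).
E-67 present → T-70 forms (Rx 6).
R-21: reached.
A-19 would need M-65 (Rx 5), but M-65 never forms.
T-70: reached.
C-35 would need P-1 (Rx 2), but P-1 never forms.
Reached: R-21 and T-70 — 2 of the 4.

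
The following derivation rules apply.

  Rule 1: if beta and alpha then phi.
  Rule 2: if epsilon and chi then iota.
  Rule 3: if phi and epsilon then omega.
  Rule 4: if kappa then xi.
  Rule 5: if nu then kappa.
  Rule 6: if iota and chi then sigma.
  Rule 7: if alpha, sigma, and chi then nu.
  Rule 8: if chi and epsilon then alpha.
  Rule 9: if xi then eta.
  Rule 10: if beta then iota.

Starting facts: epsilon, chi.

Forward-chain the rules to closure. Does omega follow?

omega would need phi and epsilon (Rule 3), but phi is never established.

No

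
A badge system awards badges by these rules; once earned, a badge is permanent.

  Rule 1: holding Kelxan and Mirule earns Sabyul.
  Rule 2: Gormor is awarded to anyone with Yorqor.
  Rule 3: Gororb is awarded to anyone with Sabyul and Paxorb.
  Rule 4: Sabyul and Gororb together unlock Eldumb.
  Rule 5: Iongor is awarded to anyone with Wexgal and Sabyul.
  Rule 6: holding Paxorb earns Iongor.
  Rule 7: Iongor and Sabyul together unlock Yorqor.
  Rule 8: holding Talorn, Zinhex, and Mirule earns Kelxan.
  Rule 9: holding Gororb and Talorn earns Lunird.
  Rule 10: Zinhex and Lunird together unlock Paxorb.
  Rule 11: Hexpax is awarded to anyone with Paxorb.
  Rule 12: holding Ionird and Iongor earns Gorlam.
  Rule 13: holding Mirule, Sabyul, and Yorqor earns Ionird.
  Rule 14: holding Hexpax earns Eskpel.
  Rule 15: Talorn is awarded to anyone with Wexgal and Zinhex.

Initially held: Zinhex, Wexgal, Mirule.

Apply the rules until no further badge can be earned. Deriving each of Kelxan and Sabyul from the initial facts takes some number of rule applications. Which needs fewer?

Kelxan: With Wexgal and Zinhex, Talorn is earned (Rule 15). With Talorn, Zinhex, and Mirule, Kelxan is earned (Rule 8). [2 rule applications]
Sabyul: With Wexgal and Zinhex, Talorn is earned (Rule 15). With Talorn, Zinhex, and Mirule, Kelxan is earned (Rule 8). With Kelxan and Mirule, Sabyul is earned (Rule 1). [3 rule applications]
Kelxan needs fewer.

Kelxan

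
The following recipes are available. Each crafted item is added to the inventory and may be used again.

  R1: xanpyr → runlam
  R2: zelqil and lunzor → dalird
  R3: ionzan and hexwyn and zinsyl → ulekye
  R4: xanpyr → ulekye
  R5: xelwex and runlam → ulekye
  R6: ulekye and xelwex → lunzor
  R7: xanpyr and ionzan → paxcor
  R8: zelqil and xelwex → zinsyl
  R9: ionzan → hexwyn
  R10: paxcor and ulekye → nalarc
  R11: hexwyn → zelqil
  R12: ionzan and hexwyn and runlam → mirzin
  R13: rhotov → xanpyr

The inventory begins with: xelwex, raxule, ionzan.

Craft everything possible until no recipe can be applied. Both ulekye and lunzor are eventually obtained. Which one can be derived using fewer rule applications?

ulekye

ulekye: ionzan → hexwyn (R9). hexwyn → zelqil (R11). zelqil and xelwex → zinsyl (R8). Using R3, ionzan, hexwyn, and zinsyl make ulekye. [4 rule applications]
lunzor: ionzan → hexwyn (R9). hexwyn → zelqil (R11). Using R8, zelqil and xelwex make zinsyl. Using R3, ionzan, hexwyn, and zinsyl make ulekye. ulekye and xelwex → lunzor (R6). [5 rule applications]
ulekye needs fewer.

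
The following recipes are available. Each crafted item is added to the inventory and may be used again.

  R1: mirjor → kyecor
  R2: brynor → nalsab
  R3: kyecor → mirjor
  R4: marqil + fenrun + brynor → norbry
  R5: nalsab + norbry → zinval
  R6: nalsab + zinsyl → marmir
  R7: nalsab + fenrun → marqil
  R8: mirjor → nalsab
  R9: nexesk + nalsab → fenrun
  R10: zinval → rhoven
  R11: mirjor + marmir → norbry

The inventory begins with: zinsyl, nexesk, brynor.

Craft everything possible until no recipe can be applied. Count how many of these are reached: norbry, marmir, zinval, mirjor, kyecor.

Using R2, brynor makes nalsab.
nalsab + zinsyl → marmir (R6).
nexesk + nalsab → fenrun (R9).
nalsab + fenrun → marqil (R7).
Using R4, marqil, fenrun, and brynor make norbry.
nalsab + norbry → zinval (R5).
norbry: reached.
marmir: reached.
zinval: reached.
mirjor would need kyecor (R3), but kyecor is never obtained.
kyecor would need mirjor (R1), but mirjor is never obtained.
Reached: norbry, marmir, and zinval — 3 of the 5.

3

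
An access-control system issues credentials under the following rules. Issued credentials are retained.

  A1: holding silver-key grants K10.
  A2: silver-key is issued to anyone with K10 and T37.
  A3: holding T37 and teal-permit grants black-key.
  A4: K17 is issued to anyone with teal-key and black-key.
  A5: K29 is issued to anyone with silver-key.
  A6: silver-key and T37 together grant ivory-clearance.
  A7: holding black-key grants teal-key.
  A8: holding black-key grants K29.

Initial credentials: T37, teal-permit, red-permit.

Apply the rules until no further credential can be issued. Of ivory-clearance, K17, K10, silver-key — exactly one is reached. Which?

K17

Holding T37 and teal-permit grants black-key (A3).
Holding black-key grants teal-key (A7).
Holding teal-key and black-key grants K17 (A4).
K10 would need silver-key (A1), but silver-key is never granted. silver-key would need K10 and T37 (A2), but K10 is never granted. ivory-clearance would need silver-key and T37 (A6), but silver-key is never granted.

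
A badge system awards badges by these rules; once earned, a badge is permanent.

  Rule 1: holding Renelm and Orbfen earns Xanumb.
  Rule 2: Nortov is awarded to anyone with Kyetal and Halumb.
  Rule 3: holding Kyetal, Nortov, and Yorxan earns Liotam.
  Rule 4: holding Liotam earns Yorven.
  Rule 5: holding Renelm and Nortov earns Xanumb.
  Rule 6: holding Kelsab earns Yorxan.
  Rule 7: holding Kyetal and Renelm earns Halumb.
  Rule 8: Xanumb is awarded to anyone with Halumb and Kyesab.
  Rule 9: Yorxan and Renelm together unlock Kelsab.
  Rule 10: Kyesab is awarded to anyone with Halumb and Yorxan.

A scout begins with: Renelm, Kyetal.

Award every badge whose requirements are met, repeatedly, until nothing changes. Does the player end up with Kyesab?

Kyesab would need Halumb and Yorxan (Rule 10), but Yorxan is never earned.

No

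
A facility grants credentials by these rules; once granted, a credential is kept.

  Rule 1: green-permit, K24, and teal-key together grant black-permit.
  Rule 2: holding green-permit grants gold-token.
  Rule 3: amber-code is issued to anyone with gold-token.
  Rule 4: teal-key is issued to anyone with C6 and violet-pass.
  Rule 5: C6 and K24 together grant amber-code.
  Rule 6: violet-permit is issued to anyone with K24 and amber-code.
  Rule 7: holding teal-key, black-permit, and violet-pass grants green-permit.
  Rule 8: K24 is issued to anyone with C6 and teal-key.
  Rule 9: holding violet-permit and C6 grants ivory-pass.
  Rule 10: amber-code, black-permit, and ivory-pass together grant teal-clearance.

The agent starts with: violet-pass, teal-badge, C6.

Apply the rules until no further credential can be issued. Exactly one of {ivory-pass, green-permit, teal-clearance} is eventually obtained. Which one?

Holding C6 and violet-pass grants teal-key (Rule 4).
Holding C6 and teal-key grants K24 (Rule 8).
Holding C6 and K24 grants amber-code (Rule 5).
Holding K24 and amber-code grants violet-permit (Rule 6).
Holding violet-permit and C6 grants ivory-pass (Rule 9).
teal-clearance would need amber-code, black-permit, and ivory-pass (Rule 10), but black-permit is never granted. green-permit would need teal-key, black-permit, and violet-pass (Rule 7), but black-permit is never granted.

ivory-pass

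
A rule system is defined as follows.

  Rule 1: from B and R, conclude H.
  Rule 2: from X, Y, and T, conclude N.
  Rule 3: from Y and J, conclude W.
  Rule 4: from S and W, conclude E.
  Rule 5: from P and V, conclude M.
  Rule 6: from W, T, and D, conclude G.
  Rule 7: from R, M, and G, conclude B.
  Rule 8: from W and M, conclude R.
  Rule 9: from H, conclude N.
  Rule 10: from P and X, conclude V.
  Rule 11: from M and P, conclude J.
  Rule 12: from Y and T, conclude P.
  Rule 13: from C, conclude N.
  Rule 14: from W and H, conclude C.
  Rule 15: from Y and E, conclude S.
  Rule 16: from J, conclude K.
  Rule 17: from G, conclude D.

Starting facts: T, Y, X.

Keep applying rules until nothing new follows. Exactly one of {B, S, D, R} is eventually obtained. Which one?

R

Y and T hold, so P follows (Rule 12).
P and X hold, so V follows (Rule 10).
P and V hold, so M follows (Rule 5).
From M and P, Rule 11 gives J.
From Y and J, Rule 3 gives W.
W and M hold, so R follows (Rule 8).
S would need Y and E (Rule 15), but E is never established. B would need R, M, and G (Rule 7), but G is never established. D would need G (Rule 17), but G is never established.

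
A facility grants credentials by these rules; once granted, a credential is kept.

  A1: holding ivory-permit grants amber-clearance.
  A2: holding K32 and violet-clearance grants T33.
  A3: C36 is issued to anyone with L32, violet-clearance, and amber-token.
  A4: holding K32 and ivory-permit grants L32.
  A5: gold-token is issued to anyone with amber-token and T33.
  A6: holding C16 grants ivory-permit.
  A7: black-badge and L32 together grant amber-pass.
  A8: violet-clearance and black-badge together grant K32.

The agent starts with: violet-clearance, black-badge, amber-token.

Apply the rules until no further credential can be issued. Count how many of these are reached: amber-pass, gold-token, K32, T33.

Holding violet-clearance and black-badge grants K32 (A8).
Holding K32 and violet-clearance grants T33 (A2).
Holding amber-token and T33 grants gold-token (A5).
amber-pass would need black-badge and L32 (A7), but L32 is never granted.
gold-token: reached.
K32: reached.
T33: reached.
Reached: gold-token, K32, and T33 — 3 of the 4.

3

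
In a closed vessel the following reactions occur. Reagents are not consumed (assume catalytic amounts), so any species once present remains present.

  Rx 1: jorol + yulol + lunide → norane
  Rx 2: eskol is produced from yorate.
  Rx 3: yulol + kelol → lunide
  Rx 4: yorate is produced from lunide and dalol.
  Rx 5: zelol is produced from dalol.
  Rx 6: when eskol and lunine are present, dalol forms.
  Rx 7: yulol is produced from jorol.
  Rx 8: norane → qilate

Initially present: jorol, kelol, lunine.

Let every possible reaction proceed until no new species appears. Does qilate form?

Yes

jorol present → yulol forms (Rx 7).
yulol and kelol present → lunide forms (Rx 3).
jorol, yulol, and lunide present → norane forms (Rx 1).
norane present → qilate forms (Rx 8).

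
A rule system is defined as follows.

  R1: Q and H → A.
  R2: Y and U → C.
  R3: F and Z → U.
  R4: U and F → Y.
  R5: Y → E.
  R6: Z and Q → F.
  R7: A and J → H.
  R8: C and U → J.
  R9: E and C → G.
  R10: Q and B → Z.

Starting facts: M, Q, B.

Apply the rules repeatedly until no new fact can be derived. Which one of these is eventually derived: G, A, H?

G

Q and B hold, so Z follows (R10).
From Z and Q, R6 gives F.
From F and Z, R3 gives U.
U and F hold, so Y follows (R4).
Y and U hold, so C follows (R2).
Y holds, so E follows (R5).
From E and C, R9 gives G.
H would need A and J (R7), but A is never established. A would need Q and H (R1), but H is never established.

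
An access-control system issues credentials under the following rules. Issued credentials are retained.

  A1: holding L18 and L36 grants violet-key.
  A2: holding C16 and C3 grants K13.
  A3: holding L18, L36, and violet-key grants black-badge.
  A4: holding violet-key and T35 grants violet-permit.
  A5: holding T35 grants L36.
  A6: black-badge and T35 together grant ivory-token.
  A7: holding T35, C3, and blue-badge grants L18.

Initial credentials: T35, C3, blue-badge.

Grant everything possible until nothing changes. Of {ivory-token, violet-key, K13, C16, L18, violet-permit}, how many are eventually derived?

4

Holding T35, C3, and blue-badge grants L18 (A7).
Holding T35 grants L36 (A5).
Holding L18 and L36 grants violet-key (A1).
Holding violet-key and T35 grants violet-permit (A4).
Holding L18, L36, and violet-key grants black-badge (A3).
Holding black-badge and T35 grants ivory-token (A6).
ivory-token: reached.
violet-key: reached.
K13 would need C16 and C3 (A2), but C16 is never granted.
No rule produces C16, and it is not given.
L18: reached.
violet-permit: reached.
Reached: ivory-token, violet-key, L18, and violet-permit — 4 of the 6.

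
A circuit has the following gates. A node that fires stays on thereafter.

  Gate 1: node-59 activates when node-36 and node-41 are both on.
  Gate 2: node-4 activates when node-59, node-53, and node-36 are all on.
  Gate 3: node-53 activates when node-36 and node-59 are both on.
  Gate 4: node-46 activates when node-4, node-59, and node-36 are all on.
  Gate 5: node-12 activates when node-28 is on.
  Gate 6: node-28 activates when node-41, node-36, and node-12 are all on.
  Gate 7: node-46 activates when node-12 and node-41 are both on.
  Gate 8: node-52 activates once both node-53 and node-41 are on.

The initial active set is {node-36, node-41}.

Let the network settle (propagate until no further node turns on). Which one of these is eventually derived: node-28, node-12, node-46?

node-46

Gate 1: node-36 and node-41 on → node-59 on.
Gate 3: node-36 and node-59 on → node-53 on.
node-59, node-53, and node-36 are on, so node-4 activates (Gate 2).
node-4, node-59, and node-36 are on, so node-46 activates (Gate 4).
node-28 would need node-41, node-36, and node-12 (Gate 6), but node-12 never turns on. node-12 would need node-28 (Gate 5), but node-28 never turns on.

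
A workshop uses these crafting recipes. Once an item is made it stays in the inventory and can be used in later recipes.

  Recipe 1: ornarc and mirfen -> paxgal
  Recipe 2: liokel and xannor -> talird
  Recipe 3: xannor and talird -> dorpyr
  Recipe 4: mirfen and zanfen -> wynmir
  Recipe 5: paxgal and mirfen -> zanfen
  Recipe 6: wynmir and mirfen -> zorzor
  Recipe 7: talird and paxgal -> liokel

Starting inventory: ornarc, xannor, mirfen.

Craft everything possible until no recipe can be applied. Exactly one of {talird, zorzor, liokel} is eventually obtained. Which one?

ornarc and mirfen -> paxgal (Recipe 1).
Using Recipe 5, paxgal and mirfen make zanfen.
mirfen and zanfen -> wynmir (Recipe 4).
Using Recipe 6, wynmir and mirfen make zorzor.
talird would need liokel and xannor (Recipe 2), but liokel is never obtained. liokel would need talird and paxgal (Recipe 7), but talird is never obtained.

zorzor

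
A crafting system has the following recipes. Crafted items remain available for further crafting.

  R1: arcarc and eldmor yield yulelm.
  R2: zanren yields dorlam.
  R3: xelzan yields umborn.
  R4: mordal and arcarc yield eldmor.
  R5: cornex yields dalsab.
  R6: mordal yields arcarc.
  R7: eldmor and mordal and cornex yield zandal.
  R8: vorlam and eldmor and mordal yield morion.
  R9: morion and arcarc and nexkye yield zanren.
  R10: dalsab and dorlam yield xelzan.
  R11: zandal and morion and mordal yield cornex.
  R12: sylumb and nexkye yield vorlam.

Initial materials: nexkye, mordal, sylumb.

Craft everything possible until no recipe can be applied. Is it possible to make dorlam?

Yes

Using R6, mordal makes arcarc.
Using R12, sylumb and nexkye make vorlam.
mordal and arcarc → eldmor (R4).
Using R8, vorlam, eldmor, and mordal make morion.
morion and arcarc and nexkye → zanren (R9).
Using R2, zanren makes dorlam.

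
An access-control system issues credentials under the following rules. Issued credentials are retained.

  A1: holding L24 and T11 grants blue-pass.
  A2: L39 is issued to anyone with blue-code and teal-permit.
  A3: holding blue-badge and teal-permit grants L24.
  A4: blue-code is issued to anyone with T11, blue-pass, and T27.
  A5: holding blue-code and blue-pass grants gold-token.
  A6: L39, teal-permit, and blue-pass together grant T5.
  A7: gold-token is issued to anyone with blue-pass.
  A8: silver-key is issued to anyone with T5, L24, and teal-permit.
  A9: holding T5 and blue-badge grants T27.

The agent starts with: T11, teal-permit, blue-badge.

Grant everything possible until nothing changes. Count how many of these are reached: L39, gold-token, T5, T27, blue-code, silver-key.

Holding blue-badge and teal-permit grants L24 (A3).
Holding L24 and T11 grants blue-pass (A1).
Holding blue-pass grants gold-token (A7).
L39 would need blue-code and teal-permit (A2), but blue-code is never granted.
gold-token: reached.
T5 would need L39, teal-permit, and blue-pass (A6), but L39 is never granted.
T27 would need T5 and blue-badge (A9), but T5 is never granted.
blue-code would need T11, blue-pass, and T27 (A4), but T27 is never granted.
silver-key would need T5, L24, and teal-permit (A8), but T5 is never granted.
Reached: gold-token — 1 of the 6.

1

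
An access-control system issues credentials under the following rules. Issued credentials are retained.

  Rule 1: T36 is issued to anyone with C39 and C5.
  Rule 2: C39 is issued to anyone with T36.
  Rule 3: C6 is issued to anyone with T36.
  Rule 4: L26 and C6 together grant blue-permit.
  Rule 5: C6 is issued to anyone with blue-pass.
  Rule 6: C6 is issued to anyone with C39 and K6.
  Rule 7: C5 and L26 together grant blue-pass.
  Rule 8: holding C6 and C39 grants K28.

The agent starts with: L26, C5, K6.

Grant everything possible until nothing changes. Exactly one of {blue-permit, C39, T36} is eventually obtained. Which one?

Holding C5 and L26 grants blue-pass (Rule 7).
Holding blue-pass grants C6 (Rule 5).
Holding L26 and C6 grants blue-permit (Rule 4).
T36 would need C39 and C5 (Rule 1), but C39 is never granted. C39 would need T36 (Rule 2), but T36 is never granted.

blue-permit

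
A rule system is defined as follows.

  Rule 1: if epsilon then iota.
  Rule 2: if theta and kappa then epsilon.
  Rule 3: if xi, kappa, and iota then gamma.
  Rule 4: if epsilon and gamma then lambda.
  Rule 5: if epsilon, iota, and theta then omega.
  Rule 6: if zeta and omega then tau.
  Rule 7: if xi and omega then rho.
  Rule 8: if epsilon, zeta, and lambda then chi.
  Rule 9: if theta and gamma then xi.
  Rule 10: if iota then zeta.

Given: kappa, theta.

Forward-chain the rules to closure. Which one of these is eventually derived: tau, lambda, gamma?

tau

From theta and kappa, Rule 2 gives epsilon.
epsilon holds, so iota follows (Rule 1).
From iota, Rule 10 gives zeta.
epsilon, iota, and theta hold, so omega follows (Rule 5).
From zeta and omega, Rule 6 gives tau.
lambda would need epsilon and gamma (Rule 4), but gamma is never established. gamma would need xi, kappa, and iota (Rule 3), but xi is never established.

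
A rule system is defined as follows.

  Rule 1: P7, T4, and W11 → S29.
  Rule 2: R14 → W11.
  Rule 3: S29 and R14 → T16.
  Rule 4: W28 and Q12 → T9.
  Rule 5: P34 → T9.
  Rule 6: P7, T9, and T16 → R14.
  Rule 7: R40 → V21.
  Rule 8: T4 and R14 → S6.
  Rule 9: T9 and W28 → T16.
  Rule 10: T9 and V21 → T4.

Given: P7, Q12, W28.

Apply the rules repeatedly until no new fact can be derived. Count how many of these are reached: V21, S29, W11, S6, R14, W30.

W28 and Q12 hold, so T9 follows (Rule 4).
From T9 and W28, Rule 9 gives T16.
From P7, T9, and T16, Rule 6 gives R14.
R14 holds, so W11 follows (Rule 2).
V21 would need R40 (Rule 7), but R40 is never established.
S29 would need P7, T4, and W11 (Rule 1), but T4 is never established.
W11: reached.
S6 would need T4 and R14 (Rule 8), but T4 is never established.
R14: reached.
No rule produces W30, and it is not given.
Reached: W11 and R14 — 2 of the 6.

2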